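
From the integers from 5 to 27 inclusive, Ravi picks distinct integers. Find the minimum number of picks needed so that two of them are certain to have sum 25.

16

Group the elements by complementary pair {x, 25−x}: {5,20}, {6,19}, {7,18}, …, giving 8 two-element pairs and 7 integers whose partner 25−x falls outside [5,27].
Treating each of those 15 groups as a pigeonhole, one can pick one integer per group — 15 integers — with no two summing to 25.
The 16th integer lands in an occupied pair, forcing a sum of 25.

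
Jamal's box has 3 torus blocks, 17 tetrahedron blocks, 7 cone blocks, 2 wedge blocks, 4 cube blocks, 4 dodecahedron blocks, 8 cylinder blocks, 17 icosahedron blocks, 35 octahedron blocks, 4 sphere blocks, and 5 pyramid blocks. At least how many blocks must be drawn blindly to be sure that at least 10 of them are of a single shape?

Pigeonhole: put each drawn block into a box by shape. The largest draw with every box below 10 takes min(count, 9) from each shape; shapes with fewer than 9 contribute all they have.
Σ min(cᵢ, 9) = 3 + 9 + 7 + 2 + 4 + 4 + 8 + 9 + 9 + 4 + 5 = 64.
Draw number 64 + 1 = 65 must push one box to 10.

65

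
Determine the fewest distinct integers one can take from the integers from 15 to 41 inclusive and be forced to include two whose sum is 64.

Two chosen integers sum to 64 exactly when both halves of some pair {x, 64−x} with 23 ≤ x ≤ 64−x ≤ 41 are chosen — 9 such pairs.
The remaining 9 elements (those with no distinct partner in range) can never complete a 64-sum, so the worst case takes all of them and one from each pair: 9 + 9 = 18.
The 19th integer has to be the second member of some pair, so 18 + 1 = 19.

19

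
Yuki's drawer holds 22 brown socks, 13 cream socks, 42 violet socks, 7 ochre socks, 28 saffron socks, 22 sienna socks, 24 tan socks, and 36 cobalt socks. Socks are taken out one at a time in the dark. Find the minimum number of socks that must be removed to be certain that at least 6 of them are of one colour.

By the pigeonhole principle, the 8 colours are the holes; the socks drawn are the pigeons.
To avoid 6 of any one colour, the worst case takes at most 5 of each colour.
That gives 5 + 5 + 5 + 5 + 5 + 5 + 5 + 5 = 40 socks with no colour reaching 6.
The next sock forces some colour to 6, so 40 + 1 = 41.

41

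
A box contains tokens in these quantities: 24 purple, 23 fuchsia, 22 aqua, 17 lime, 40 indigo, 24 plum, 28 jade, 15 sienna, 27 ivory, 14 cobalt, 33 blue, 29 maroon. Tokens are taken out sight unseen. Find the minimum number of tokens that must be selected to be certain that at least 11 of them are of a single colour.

121

Pigeonhole: put each drawn token into a box by colour. The largest draw with every box below 11 takes min(count, 10) from each colour.
Σ min(cᵢ, 10) = 10 + 10 + 10 + 10 + 10 + 10 + 10 + 10 + 10 + 10 + 10 + 10 = 120.
Draw number 120 + 1 = 121 must push one box to 11.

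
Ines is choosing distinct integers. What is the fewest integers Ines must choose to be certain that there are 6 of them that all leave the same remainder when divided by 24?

121

By pigeonhole, the 24 residue classes mod 24 are the pigeonholes.
With 120 integers one could put 5 in each residue class and have no class reach 6.
The 121st integer pushes some class to 6, so 24·5 + 1 = 121.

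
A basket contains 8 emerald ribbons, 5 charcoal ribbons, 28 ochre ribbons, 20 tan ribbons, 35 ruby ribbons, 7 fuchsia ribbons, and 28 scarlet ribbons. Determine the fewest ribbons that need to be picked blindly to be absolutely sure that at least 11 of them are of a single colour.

61

By the pigeonhole principle, put each drawn ribbon into a box by colour. The largest draw with every box below 11 takes min(count, 10) from each colour; colours with fewer than 10 contribute all they have.
Σ min(cᵢ, 10) = 8 + 5 + 10 + 10 + 10 + 7 + 10 = 60.
Draw number 60 + 1 = 61 must push one box to 11.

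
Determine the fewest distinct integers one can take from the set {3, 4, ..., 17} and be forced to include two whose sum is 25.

Two chosen integers sum to 25 exactly when both halves of some pair {x, 25−x} with 8 ≤ x ≤ 25−x ≤ 17 are chosen — 5 such pairs.
The remaining 5 elements (those with no distinct partner in range) can never complete a 25-sum, so the worst case takes all of them and one from each pair: 5 + 5 = 10.
The 11th integer has to be the second member of some pair, so 10 + 1 = 11.

11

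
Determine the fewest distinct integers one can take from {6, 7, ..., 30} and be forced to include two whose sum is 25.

Two chosen integers sum to 25 exactly when both halves of some pair {x, 25−x} with 6 ≤ x ≤ 25−x ≤ 19 are chosen — 7 such pairs.
The remaining 11 elements (those with no distinct partner in range) can never complete a 25-sum, so the worst case takes all of them and one from each pair: 11 + 7 = 18.
The 19th integer has to be the second member of some pair, so 18 + 1 = 19.

19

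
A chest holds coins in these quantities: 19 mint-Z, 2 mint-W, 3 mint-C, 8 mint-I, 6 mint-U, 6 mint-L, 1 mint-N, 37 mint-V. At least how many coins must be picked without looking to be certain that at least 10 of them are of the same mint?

45

By the pigeonhole principle, the 8 mints are the holes; the coins drawn are the pigeons.
To avoid 10 of any one mint, the worst case takes at most 9 of each mint, or every coin of a mint that has fewer than 9.
That gives 9 + 2 + 3 + 8 + 6 + 6 + 1 + 9 = 44 coins with no mint reaching 10.
The next coin forces some mint to 10, so 44 + 1 = 45.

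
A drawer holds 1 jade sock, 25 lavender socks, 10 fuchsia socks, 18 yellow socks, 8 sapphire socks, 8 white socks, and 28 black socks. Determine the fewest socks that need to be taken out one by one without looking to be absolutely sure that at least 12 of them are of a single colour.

By pigeonhole, put each drawn sock into a box by colour. The largest draw with every box below 12 takes min(count, 11) from each colour; colours with fewer than 11 contribute all they have.
Σ min(cᵢ, 11) = 1 + 11 + 10 + 11 + 8 + 8 + 11 = 60.
Draw number 60 + 1 = 61 must push one box to 12.

61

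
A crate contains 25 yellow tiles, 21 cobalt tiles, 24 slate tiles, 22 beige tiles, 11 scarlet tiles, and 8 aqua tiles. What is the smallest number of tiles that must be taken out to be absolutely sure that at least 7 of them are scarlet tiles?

In the worst case for collecting scarlet tiles, every non-scarlet tile comes out first.
There are 25 + 21 + 24 + 22 + 8 = 100 non-scarlet tiles altogether.
After those, each further tile must be scarlet, so 100 + 7 = 107 draws guarantee 7 scarlet tiles.

107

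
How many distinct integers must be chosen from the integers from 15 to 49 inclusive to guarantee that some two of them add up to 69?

A set avoiding the sum 69 can contain at most one of each pair {x, 69−x}, plus the 5 elements whose complement lies outside the range.
The integers 15, …, 34 (20 of them) are such a set: any two sum to at least 15+16 = 31 and at most 33+34 = 67 < 69.
Any 21st integer completes one of the 15 pairs, so 21 choices force a sum of 69.

21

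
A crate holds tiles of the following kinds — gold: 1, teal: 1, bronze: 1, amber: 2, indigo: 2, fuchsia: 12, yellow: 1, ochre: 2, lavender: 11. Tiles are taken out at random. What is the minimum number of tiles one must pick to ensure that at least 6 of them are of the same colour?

21

The 9 colours are the holes; the tiles drawn are the pigeons.
To avoid 6 of any one colour, the worst case takes at most 5 of each colour, or every tile of a colour that has fewer than 5.
That gives 1 + 1 + 1 + 2 + 2 + 5 + 1 + 2 + 5 = 20 tiles with no colour reaching 6.
The next tile forces some colour to 6, so 20 + 1 = 21.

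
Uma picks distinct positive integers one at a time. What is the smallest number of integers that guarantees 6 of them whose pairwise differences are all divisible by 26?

131

Integers whose pairwise differences are multiples of 26 are exactly those sharing a remainder mod 26. The 26 residue classes mod 26 are the pigeonholes.
With 130 integers one could put 5 in each residue class and have no class reach 6.
The 131st integer pushes some class to 6, so 26·5 + 1 = 131.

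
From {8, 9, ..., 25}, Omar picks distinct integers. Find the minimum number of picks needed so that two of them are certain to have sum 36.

12

Two chosen integers sum to 36 exactly when both halves of some pair {x, 36−x} with 11 ≤ x ≤ 36−x ≤ 25 are chosen — 7 such pairs.
The remaining 4 elements (those with no distinct partner in range) can never complete a 36-sum, so the worst case takes all of them and one from each pair: 4 + 7 = 11.
By pigeonhole, the 12th integer has to be the second member of some pair, so 11 + 1 = 12.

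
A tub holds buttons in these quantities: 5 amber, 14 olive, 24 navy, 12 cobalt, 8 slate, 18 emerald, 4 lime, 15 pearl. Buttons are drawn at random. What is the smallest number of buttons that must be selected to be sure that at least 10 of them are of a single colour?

Put each drawn button into a box by colour. The largest draw with every box below 10 takes min(count, 9) from each colour; colours with fewer than 9 contribute all they have.
Σ min(cᵢ, 9) = 5 + 9 + 9 + 9 + 8 + 9 + 4 + 9 = 62.
Draw number 62 + 1 = 63 must push one box to 10.

63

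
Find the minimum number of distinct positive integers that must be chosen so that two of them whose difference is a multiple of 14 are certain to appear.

Integers whose pairwise differences are multiples of 14 are exactly those sharing a remainder mod 14. By pigeonhole, the 14 residue classes mod 14 are the pigeonholes.
With 14 integers one could put 1 in each residue class and have no class reach 2.
The 15th integer pushes some class to 2, so 14·1 + 1 = 15.

15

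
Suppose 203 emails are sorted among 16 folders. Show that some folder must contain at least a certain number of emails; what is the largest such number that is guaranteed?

13

By the pigeonhole principle, the 16 folders are the holes and the 203 emails are the pigeons.
If every folder held at most 12 emails, the total would be at most 16 × 12 = 192, which is less than 203.
So some folder holds at least ⌈203/16⌉ = 13 emails.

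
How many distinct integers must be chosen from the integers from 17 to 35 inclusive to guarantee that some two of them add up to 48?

13

Group the elements by complementary pair {x, 48−x}: {17,31}, {18,30}, {19,29}, …, giving 7 two-element pairs, the single value 24 (it cannot pair with itself since the integers are distinct), and 4 integers whose partner 48−x falls outside [17,35].
Treating each of those 12 groups as a pigeonhole, one can pick one integer per group — 12 integers — with no two summing to 48.
The 13th integer lands in an occupied pair, forcing a sum of 48.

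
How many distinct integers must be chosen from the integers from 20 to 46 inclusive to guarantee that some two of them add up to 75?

19

Group the elements by complementary pair {x, 75−x}: {29,46}, {30,45}, {31,44}, …, giving 9 two-element pairs and 9 integers whose partner 75−x falls outside [20,46].
By the pigeonhole principle, treating each of those 18 groups as a pigeonhole, one can pick one integer per group — 18 integers — with no two summing to 75.
The 19th integer lands in an occupied pair, forcing a sum of 75.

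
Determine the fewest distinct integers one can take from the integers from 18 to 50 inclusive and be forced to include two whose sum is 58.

23

A set avoiding the sum 58 can contain at most one of each pair {x, 58−x}, plus the 11 elements whose complement lies outside the range or equal to its own complement.
The integers 29, …, 50 (22 of them) are such a set: any two sum to at least 29+30 = 59 > 58.
Any 23rd integer completes one of the 11 pairs, so 23 choices force a sum of 58.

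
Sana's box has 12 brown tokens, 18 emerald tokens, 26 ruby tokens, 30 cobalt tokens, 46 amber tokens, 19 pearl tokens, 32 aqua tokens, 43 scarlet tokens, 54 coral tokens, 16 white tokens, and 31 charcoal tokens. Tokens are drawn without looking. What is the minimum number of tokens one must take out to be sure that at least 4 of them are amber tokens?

285

In the worst case for collecting amber tokens, every non-amber token comes out first.
There are 12 + 18 + 26 + 30 + 19 + 32 + 43 + 54 + 16 + 31 = 281 non-amber tokens altogether.
After those, each further token must be amber, so 281 + 4 = 285 draws guarantee 4 amber tokens.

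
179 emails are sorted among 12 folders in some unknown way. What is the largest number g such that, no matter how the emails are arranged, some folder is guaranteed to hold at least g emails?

15

Pigeonhole: the 12 folders are the holes and the 179 emails are the pigeons.
If every folder held at most 14 emails, the total would be at most 12 × 14 = 168, which is less than 179.
So some folder holds at least ⌈179/12⌉ = 15 emails.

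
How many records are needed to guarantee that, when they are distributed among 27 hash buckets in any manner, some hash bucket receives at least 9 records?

With 216 records one could put exactly 8 in each of the 27 hash buckets, and no hash bucket would reach 9.
By pigeonhole, one more record must land in a hash bucket that already has 8, giving it 9.
So 27 × 8 + 1 = 217 records are required.

217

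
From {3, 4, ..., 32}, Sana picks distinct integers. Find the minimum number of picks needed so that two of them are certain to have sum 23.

22

Group the elements by complementary pair {x, 23−x}: {3,20}, {4,19}, {5,18}, …, giving 9 two-element pairs and 12 integers whose partner 23−x falls outside [3,32].
By pigeonhole, treating each of those 21 groups as a pigeonhole, one can pick one integer per group — 21 integers — with no two summing to 23.
The 22nd integer lands in an occupied pair, forcing a sum of 23.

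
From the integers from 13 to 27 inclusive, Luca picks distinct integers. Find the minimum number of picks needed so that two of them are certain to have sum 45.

11

Group the elements by complementary pair {x, 45−x}: {18,27}, {19,26}, {20,25}, …, giving 5 two-element pairs and 5 integers whose partner 45−x falls outside [13,27].
Pigeonhole: treating each of those 10 groups as a pigeonhole, one can pick one integer per group — 10 integers — with no two summing to 45.
The 11th integer lands in an occupied pair, forcing a sum of 45.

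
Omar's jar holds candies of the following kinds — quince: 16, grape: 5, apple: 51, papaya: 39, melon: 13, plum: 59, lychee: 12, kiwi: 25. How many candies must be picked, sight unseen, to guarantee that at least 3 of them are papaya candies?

In the worst case for collecting papaya candies, every non-papaya candy comes out first.
There are 16 + 5 + 51 + 13 + 59 + 12 + 25 = 181 non-papaya candies altogether.
After those, each further candy must be papaya, so 181 + 3 = 184 draws guarantee 3 papaya candies.

184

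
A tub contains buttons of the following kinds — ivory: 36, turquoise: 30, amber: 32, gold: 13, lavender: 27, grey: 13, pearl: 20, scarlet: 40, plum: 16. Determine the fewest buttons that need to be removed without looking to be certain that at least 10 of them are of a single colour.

An adversary could hand out at most 9 buttons per colour: 9 + 9 + 9 + 9 + 9 + 9 + 9 + 9 + 9 = 81 buttons and still no colour has 10.
By pigeonhole, one more button lands in a colour already at 9, so 82 draws are enough and 81 are not.

82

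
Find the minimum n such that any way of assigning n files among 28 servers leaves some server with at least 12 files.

309

With 308 files one could put exactly 11 in each of the 28 servers, and no server would reach 12.
One more file must land in a server that already has 11, giving it 12.
So 28 × 11 + 1 = 309 files are required.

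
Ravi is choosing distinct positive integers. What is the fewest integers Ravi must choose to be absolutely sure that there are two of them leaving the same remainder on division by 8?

9

The 8 residue classes mod 8 are the pigeonholes.
With 8 integers one could put 1 in each residue class and have no class reach 2.
The 9th integer pushes some class to 2, so 8·1 + 1 = 9.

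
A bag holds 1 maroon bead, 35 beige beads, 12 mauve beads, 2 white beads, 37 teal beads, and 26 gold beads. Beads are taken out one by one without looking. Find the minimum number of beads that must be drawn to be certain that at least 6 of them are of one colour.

24

By the pigeonhole principle, put each drawn bead into a box by colour. The largest draw with every box below 6 takes min(count, 5) from each colour; colours with fewer than 5 contribute all they have.
Σ min(cᵢ, 5) = 1 + 5 + 5 + 2 + 5 + 5 = 23.
Draw number 23 + 1 = 24 must push one box to 6.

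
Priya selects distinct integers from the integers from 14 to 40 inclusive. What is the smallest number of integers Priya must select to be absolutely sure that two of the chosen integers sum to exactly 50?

17

A set avoiding the sum 50 can contain at most one of each pair {x, 50−x}, plus the 5 elements whose complement lies outside the range or equal to its own complement.
The integers 25, …, 40 (16 of them) are such a set: any two sum to at least 25+26 = 51 > 50.
By the pigeonhole principle, any 17th integer completes one of the 11 pairs, so 17 choices force a sum of 50.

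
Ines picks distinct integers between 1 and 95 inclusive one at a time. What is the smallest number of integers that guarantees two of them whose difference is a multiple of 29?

Integers whose pairwise differences are multiples of 29 are exactly those sharing a remainder mod 29. Pigeonhole: the 29 residue classes mod 29 are the pigeonholes.
With 29 integers one could put 1 in each residue class and have no class reach 2.
The 30th integer pushes some class to 2, so 29·1 + 1 = 30.

30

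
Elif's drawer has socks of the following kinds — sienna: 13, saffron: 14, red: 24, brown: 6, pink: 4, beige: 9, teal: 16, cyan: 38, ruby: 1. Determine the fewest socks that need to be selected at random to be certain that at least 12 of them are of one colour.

76

An adversary could hand out at most 11 socks per colour (4 colours run out sooner): 11 + 11 + 11 + 6 + 4 + 9 + 11 + 11 + 1 = 75 socks and still no colour has 12.
Pigeonhole: one more sock lands in a colour already at 11, so 76 draws are enough and 75 are not.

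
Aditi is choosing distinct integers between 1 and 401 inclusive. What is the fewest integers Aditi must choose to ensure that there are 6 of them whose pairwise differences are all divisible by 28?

Integers whose pairwise differences are multiples of 28 are exactly those sharing a remainder mod 28. By the pigeonhole principle, the 28 residue classes mod 28 are the pigeonholes.
With 140 integers one could put 5 in each residue class and have no class reach 6.
The 141st integer pushes some class to 6, so 28·5 + 1 = 141.

141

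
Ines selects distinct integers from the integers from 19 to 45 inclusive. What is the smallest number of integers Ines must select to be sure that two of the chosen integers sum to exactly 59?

Group the elements by complementary pair {x, 59−x}: {19,40}, {20,39}, {21,38}, …, giving 11 two-element pairs and 5 integers whose partner 59−x falls outside [19,45].
Pigeonhole: treating each of those 16 groups as a pigeonhole, one can pick one integer per group — 16 integers — with no two summing to 59.
The 17th integer lands in an occupied pair, forcing a sum of 59.

17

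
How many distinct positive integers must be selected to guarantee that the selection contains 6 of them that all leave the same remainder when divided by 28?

141

By pigeonhole, the 28 residue classes mod 28 are the pigeonholes.
With 140 integers one could put 5 in each residue class and have no class reach 6.
The 141st integer pushes some class to 6, so 28·5 + 1 = 141.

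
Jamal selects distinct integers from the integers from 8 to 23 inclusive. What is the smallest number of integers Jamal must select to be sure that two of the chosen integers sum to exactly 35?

11

Group the elements by complementary pair {x, 35−x}: {12,23}, {13,22}, {14,21}, …, giving 6 two-element pairs and 4 integers whose partner 35−x falls outside [8,23].
Treating each of those 10 groups as a pigeonhole, one can pick one integer per group — 10 integers — with no two summing to 35.
The 11th integer lands in an occupied pair, forcing a sum of 35.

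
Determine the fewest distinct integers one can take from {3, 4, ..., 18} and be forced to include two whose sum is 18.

11

Two chosen integers sum to 18 exactly when both halves of some pair {x, 18−x} with 3 ≤ x ≤ 18−x ≤ 15 are chosen — 6 such pairs.
The remaining 4 elements (those with no distinct partner in range) can never complete a 18-sum, so the worst case takes all of them and one from each pair: 4 + 6 = 10.
The 11th integer has to be the second member of some pair, so 10 + 1 = 11.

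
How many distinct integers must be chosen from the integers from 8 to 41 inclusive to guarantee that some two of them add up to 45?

20

Two chosen integers sum to 45 exactly when both halves of some pair {x, 45−x} with 8 ≤ x ≤ 45−x ≤ 37 are chosen — 15 such pairs.
The remaining 4 elements (those with no distinct partner in range) can never complete a 45-sum, so the worst case takes all of them and one from each pair: 4 + 15 = 19.
Pigeonhole: the 20th integer has to be the second member of some pair, so 19 + 1 = 20.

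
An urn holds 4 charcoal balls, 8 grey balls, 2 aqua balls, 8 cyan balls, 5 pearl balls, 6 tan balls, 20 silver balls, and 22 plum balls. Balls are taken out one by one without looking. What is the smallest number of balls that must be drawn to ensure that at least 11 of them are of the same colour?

54

An adversary could hand out at most 10 balls per colour (6 colours run out sooner): 4 + 8 + 2 + 8 + 5 + 6 + 10 + 10 = 53 balls and still no colour has 11.
By pigeonhole, one more ball lands in a colour already at 10, so 54 draws are enough and 53 are not.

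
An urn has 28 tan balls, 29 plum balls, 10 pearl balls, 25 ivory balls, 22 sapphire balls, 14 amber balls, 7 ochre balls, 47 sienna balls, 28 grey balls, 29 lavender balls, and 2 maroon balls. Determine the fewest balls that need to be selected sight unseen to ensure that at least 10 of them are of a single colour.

91

By pigeonhole, the 11 colours are the holes; the balls drawn are the pigeons.
To avoid 10 of any one colour, the worst case takes at most 9 of each colour, or every ball of a colour that has fewer than 9.
That gives 9 + 9 + 9 + 9 + 9 + 9 + 7 + 9 + 9 + 9 + 2 = 90 balls with no colour reaching 10.
The next ball forces some colour to 10, so 90 + 1 = 91.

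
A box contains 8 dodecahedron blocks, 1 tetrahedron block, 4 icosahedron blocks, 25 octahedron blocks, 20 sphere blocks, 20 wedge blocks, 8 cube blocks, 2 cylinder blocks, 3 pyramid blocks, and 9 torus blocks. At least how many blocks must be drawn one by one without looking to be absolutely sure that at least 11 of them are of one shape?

66

Pigeonhole: put each drawn block into a box by shape. The largest draw with every box below 11 takes min(count, 10) from each shape; shapes with fewer than 10 contribute all they have.
Σ min(cᵢ, 10) = 8 + 1 + 4 + 10 + 10 + 10 + 8 + 2 + 3 + 9 = 65.
Draw number 65 + 1 = 66 must push one box to 11.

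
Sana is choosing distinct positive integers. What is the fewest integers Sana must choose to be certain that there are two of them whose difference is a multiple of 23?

Integers whose pairwise differences are multiples of 23 are exactly those sharing a remainder mod 23. The 23 residue classes mod 23 are the pigeonholes.
With 23 integers one could put 1 in each residue class and have no class reach 2.
The 24th integer pushes some class to 2, so 23·1 + 1 = 24.

24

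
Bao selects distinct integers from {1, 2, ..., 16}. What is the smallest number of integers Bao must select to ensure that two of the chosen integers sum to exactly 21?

Group the elements by complementary pair {x, 21−x}: {5,16}, {6,15}, {7,14}, …, giving 6 two-element pairs and 4 integers whose partner 21−x falls outside [1,16].
Treating each of those 10 groups as a pigeonhole, one can pick one integer per group — 10 integers — with no two summing to 21.
The 11th integer lands in an occupied pair, forcing a sum of 21.

11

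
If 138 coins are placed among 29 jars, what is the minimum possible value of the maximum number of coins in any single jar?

By the pigeonhole principle, the 29 jars are the holes and the 138 coins are the pigeons.
If every jar held at most 4 coins, the total would be at most 29 × 4 = 116, which is less than 138.
So some jar holds at least ⌈138/29⌉ = 5 coins.

5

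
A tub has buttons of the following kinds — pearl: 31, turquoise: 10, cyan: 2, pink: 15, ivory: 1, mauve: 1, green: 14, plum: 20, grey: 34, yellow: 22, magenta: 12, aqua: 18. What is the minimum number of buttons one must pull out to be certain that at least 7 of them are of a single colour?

59

By pigeonhole, the 12 colours are the holes; the buttons drawn are the pigeons.
To avoid 7 of any one colour, the worst case takes at most 6 of each colour, or every button of a colour that has fewer than 6.
That gives 6 + 6 + 2 + 6 + 1 + 1 + 6 + 6 + 6 + 6 + 6 + 6 = 58 buttons with no colour reaching 7.
The next button forces some colour to 7, so 58 + 1 = 59.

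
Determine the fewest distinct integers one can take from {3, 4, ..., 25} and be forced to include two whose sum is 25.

14

A set avoiding the sum 25 can contain at most one of each pair {x, 25−x}, plus the 3 elements whose complement lies outside the range.
The integers 13, …, 25 (13 of them) are such a set: any two sum to at least 13+14 = 27 > 25.
Any 14th integer completes one of the 10 pairs, so 14 choices force a sum of 25.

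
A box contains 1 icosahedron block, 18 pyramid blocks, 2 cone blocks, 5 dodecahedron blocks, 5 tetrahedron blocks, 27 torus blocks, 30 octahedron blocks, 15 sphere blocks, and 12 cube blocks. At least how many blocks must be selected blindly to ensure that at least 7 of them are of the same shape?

Pigeonhole: put each drawn block into a box by shape. The largest draw with every box below 7 takes min(count, 6) from each shape; shapes with fewer than 6 contribute all they have.
Σ min(cᵢ, 6) = 1 + 6 + 2 + 5 + 5 + 6 + 6 + 6 + 6 = 43.
Draw number 43 + 1 = 44 must push one box to 7.

44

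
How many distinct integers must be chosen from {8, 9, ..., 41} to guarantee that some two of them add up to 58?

Two chosen integers sum to 58 exactly when both halves of some pair {x, 58−x} with 17 ≤ x ≤ 58−x ≤ 41 are chosen — 12 such pairs.
The remaining 10 elements (those with no distinct partner in range) can never complete a 58-sum, so the worst case takes all of them and one from each pair: 10 + 12 = 22.
The 23rd integer has to be the second member of some pair, so 22 + 1 = 23.

23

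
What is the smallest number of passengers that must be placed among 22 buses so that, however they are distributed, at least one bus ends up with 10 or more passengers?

199

With 198 passengers one could put exactly 9 in each of the 22 buses, and no bus would reach 10.
One more passenger must land in a bus that already has 9, giving it 10.
So 22 × 9 + 1 = 199 passengers are required.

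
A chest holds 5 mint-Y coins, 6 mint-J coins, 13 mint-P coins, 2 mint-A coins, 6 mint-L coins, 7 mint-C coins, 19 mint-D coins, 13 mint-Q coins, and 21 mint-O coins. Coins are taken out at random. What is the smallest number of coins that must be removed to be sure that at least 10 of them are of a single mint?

63

An adversary could hand out at most 9 coins per mint (5 mints run out sooner): 5 + 6 + 9 + 2 + 6 + 7 + 9 + 9 + 9 = 62 coins and still no mint has 10.
One more coin lands in a mint already at 9, so 63 draws are enough and 62 are not.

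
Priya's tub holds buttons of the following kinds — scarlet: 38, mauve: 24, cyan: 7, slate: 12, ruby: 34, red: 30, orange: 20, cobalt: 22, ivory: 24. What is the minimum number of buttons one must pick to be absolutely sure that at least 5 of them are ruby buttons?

In the worst case for collecting ruby buttons, every non-ruby button comes out first.
There are 38 + 24 + 7 + 12 + 30 + 20 + 22 + 24 = 177 non-ruby buttons altogether.
After those, each further button must be ruby, so 177 + 5 = 182 draws guarantee 5 ruby buttons.

182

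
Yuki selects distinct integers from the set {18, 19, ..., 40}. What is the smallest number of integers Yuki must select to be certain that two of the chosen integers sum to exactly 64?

16

Group the elements by complementary pair {x, 64−x}: {24,40}, {25,39}, {26,38}, …, giving 8 two-element pairs, the single value 32 (it cannot pair with itself since the integers are distinct), and 6 integers whose partner 64−x falls outside [18,40].
By pigeonhole, treating each of those 15 groups as a pigeonhole, one can pick one integer per group — 15 integers — with no two summing to 64.
The 16th integer lands in an occupied pair, forcing a sum of 64.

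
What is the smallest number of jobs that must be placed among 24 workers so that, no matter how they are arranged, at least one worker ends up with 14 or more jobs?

With 312 jobs one could put exactly 13 in each of the 24 workers, and no worker would reach 14.
One more job must land in a worker that already has 13, giving it 14.
So 24 × 13 + 1 = 313 jobs are required.

313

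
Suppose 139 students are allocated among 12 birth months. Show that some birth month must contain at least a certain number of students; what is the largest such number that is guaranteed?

By the pigeonhole principle, the 12 birth months are the holes and the 139 students are the pigeons.
If every birth month held at most 11 students, the total would be at most 12 × 11 = 132, which is less than 139.
So some birth month holds at least ⌈139/12⌉ = 12 students.

12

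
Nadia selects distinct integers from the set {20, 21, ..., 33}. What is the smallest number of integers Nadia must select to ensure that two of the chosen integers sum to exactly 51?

A set avoiding the sum 51 can contain at most one of each pair {x, 51−x}, plus the 2 elements whose complement lies outside the range.
The integers 26, …, 33 (8 of them) are such a set: any two sum to at least 26+27 = 53 > 51.
Any 9th integer completes one of the 6 pairs, so 9 choices force a sum of 51.

9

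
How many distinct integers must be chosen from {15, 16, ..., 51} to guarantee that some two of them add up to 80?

A set avoiding the sum 80 can contain at most one of each pair {x, 80−x}, plus the 15 elements whose complement lies outside the range or equal to its own complement.
The integers 15, …, 40 (26 of them) are such a set: any two sum to at least 15+16 = 31 and at most 39+40 = 79 < 80.
Pigeonhole: any 27th integer completes one of the 11 pairs, so 27 choices force a sum of 80.

27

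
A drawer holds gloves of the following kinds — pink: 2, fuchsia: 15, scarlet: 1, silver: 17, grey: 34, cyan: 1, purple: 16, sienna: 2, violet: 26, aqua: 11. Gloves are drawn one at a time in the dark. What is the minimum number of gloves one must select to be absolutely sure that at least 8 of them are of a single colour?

By pigeonhole, put each drawn glove into a box by colour. The largest draw with every box below 8 takes min(count, 7) from each colour; colours with fewer than 7 contribute all they have.
Σ min(cᵢ, 7) = 2 + 7 + 1 + 7 + 7 + 1 + 7 + 2 + 7 + 7 = 48.
Draw number 48 + 1 = 49 must push one box to 8.

49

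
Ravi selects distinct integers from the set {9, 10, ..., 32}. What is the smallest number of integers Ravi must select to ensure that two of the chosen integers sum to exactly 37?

Two chosen integers sum to 37 exactly when both halves of some pair {x, 37−x} with 9 ≤ x ≤ 37−x ≤ 28 are chosen — 10 such pairs.
The remaining 4 elements (those with no distinct partner in range) can never complete a 37-sum, so the worst case takes all of them and one from each pair: 4 + 10 = 14.
Pigeonhole: the 15th integer has to be the second member of some pair, so 14 + 1 = 15.

15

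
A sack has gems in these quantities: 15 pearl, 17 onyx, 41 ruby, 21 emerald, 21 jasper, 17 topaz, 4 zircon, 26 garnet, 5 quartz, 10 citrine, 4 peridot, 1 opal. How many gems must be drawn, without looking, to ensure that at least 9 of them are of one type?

Put each drawn gem into a box by type. The largest draw with every box below 9 takes min(count, 8) from each type; types with fewer than 8 contribute all they have.
Σ min(cᵢ, 8) = 8 + 8 + 8 + 8 + 8 + 8 + 4 + 8 + 5 + 8 + 4 + 1 = 78.
Draw number 78 + 1 = 79 must push one box to 9.

79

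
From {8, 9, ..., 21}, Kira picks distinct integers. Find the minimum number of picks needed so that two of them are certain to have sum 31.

A set avoiding the sum 31 can contain at most one of each pair {x, 31−x}, plus the 2 elements whose complement lies outside the range.
The integers 8, …, 15 (8 of them) are such a set: any two sum to at least 8+9 = 17 and at most 14+15 = 29 < 31.
Pigeonhole: any 9th integer completes one of the 6 pairs, so 9 choices force a sum of 31.

9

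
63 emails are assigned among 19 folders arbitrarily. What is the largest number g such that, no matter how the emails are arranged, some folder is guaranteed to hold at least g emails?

By the pigeonhole principle, the 19 folders are the holes and the 63 emails are the pigeons.
If every folder held at most 3 emails, the total would be at most 19 × 3 = 57, which is less than 63.
So some folder holds at least ⌈63/19⌉ = 4 emails.

4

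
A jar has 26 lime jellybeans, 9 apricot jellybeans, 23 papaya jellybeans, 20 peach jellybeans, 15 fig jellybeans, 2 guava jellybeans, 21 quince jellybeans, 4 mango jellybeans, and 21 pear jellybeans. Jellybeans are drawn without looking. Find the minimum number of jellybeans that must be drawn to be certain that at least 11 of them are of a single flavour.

An adversary could hand out at most 10 jellybeans per flavour (apricot, guava, mango run out sooner): 10 + 9 + 10 + 10 + 10 + 2 + 10 + 4 + 10 = 75 jellybeans and still no flavour has 11.
One more jellybean lands in a flavour already at 10, so 76 draws are enough and 75 are not.

76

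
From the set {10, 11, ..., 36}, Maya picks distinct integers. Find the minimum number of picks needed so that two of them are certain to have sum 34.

Group the elements by complementary pair {x, 34−x}: {10,24}, {11,23}, {12,22}, …, giving 7 two-element pairs, the single value 17 (it cannot pair with itself since the integers are distinct), and 12 integers whose partner 34−x falls outside [10,36].
Treating each of those 20 groups as a pigeonhole, one can pick one integer per group — 20 integers — with no two summing to 34.
The 21st integer lands in an occupied pair, forcing a sum of 34.

21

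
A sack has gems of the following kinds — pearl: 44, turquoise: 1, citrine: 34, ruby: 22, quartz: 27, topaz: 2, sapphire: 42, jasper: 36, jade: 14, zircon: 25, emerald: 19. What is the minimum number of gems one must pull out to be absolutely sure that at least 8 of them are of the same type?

Put each drawn gem into a box by type. The largest draw with every box below 8 takes min(count, 7) from each type; types with fewer than 7 contribute all they have.
Σ min(cᵢ, 7) = 7 + 1 + 7 + 7 + 7 + 2 + 7 + 7 + 7 + 7 + 7 = 66.
Draw number 66 + 1 = 67 must push one box to 8.

67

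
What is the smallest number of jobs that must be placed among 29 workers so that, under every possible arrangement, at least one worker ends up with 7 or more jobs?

175

With 174 jobs one could put exactly 6 in each of the 29 workers, and no worker would reach 7.
One more job must land in a worker that already has 6, giving it 7.
So 29 × 6 + 1 = 175 jobs are required.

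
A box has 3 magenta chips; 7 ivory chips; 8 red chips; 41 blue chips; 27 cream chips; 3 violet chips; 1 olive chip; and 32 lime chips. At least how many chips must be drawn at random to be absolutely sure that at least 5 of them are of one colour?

An adversary could hand out at most 4 chips per colour (magenta, violet, olive run out sooner): 3 + 4 + 4 + 4 + 4 + 3 + 1 + 4 = 27 chips and still no colour has 5.
By the pigeonhole principle, one more chip lands in a colour already at 4, so 28 draws are enough and 27 are not.

28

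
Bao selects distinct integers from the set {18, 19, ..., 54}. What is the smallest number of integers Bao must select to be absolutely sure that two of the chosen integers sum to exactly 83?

Two chosen integers sum to 83 exactly when both halves of some pair {x, 83−x} with 29 ≤ x ≤ 83−x ≤ 54 are chosen — 13 such pairs.
The remaining 11 elements (those with no distinct partner in range) can never complete a 83-sum, so the worst case takes all of them and one from each pair: 11 + 13 = 24.
The 25th integer has to be the second member of some pair, so 24 + 1 = 25.

25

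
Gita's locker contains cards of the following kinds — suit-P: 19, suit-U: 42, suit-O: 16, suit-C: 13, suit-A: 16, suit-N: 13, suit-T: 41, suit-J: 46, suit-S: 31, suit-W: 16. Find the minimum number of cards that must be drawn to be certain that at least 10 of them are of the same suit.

91

An adversary could hand out at most 9 cards per suit: 9 + 9 + 9 + 9 + 9 + 9 + 9 + 9 + 9 + 9 = 90 cards and still no suit has 10.
By the pigeonhole principle, one more card lands in a suit already at 9, so 91 draws are enough and 90 are not.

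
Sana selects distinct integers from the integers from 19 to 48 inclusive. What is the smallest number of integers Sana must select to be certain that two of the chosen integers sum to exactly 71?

Two chosen integers sum to 71 exactly when both halves of some pair {x, 71−x} with 23 ≤ x ≤ 71−x ≤ 48 are chosen — 13 such pairs.
The remaining 4 elements (those with no distinct partner in range) can never complete a 71-sum, so the worst case takes all of them and one from each pair: 4 + 13 = 17.
The 18th integer has to be the second member of some pair, so 17 + 1 = 18.

18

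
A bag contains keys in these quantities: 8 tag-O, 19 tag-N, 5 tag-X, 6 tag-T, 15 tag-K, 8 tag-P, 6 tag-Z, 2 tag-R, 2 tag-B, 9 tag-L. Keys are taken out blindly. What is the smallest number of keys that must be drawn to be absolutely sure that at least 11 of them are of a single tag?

Pigeonhole: put each drawn key into a box by tag. The largest draw with every box below 11 takes min(count, 10) from each tag; tags with fewer than 10 contribute all they have.
Σ min(cᵢ, 10) = 8 + 10 + 5 + 6 + 10 + 8 + 6 + 2 + 2 + 9 = 66.
Draw number 66 + 1 = 67 must push one box to 11.

67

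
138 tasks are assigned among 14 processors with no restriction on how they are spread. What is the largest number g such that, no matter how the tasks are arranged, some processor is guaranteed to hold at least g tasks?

10

By pigeonhole, the 14 processors are the holes and the 138 tasks are the pigeons.
If every processor held at most 9 tasks, the total would be at most 14 × 9 = 126, which is less than 138.
So some processor holds at least ⌈138/14⌉ = 10 tasks.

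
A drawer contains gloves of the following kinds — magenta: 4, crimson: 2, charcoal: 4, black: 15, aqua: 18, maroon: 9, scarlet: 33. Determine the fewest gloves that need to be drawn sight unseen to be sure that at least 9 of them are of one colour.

43

By the pigeonhole principle, put each drawn glove into a box by colour. The largest draw with every box below 9 takes min(count, 8) from each colour; colours with fewer than 8 contribute all they have.
Σ min(cᵢ, 8) = 4 + 2 + 4 + 8 + 8 + 8 + 8 = 42.
Draw number 42 + 1 = 43 must push one box to 9.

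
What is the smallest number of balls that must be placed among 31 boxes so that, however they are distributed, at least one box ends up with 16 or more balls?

466

With 465 balls one could put exactly 15 in each of the 31 boxes, and no box would reach 16.
By pigeonhole, one more ball must land in a box that already has 15, giving it 16.
So 31 × 15 + 1 = 466 balls are required.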